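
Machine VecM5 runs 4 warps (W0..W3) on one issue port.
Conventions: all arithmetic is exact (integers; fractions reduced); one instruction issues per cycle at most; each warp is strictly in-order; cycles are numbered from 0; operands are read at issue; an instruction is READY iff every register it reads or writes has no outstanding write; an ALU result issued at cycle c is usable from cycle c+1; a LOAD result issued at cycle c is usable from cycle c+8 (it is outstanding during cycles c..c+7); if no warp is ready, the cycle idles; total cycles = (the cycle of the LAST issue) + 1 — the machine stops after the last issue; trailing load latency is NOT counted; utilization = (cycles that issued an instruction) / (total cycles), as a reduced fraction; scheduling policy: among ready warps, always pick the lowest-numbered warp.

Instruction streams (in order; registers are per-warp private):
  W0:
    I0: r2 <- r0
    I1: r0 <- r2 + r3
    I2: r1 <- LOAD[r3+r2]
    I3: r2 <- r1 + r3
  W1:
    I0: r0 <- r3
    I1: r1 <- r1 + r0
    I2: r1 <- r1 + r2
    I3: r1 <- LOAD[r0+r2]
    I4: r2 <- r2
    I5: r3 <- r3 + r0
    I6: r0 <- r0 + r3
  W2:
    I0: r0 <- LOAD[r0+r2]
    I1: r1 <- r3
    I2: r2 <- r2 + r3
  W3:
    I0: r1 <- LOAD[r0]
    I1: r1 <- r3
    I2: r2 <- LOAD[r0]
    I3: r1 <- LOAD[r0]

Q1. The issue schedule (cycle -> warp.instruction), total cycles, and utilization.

cycle 0: W0.I0
cycle 1: W0.I1
cycle 2: W0.I2
cycle 3: W1.I0
cycle 4: W1.I1
cycle 5: W1.I2
cycle 6: W1.I3
cycle 7: W1.I4
cycle 8: W1.I5
cycle 9: W1.I6
cycle 10: W0.I3
cycle 11: W2.I0
cycle 12: W2.I1
cycle 13: W2.I2
cycle 14: W3.I0
cycle 15: idle
cycle 16: idle
cycle 17: idle
cycle 18: idle
cycle 19: idle
cycle 20: idle
cycle 21: idle
cycle 22: W3.I1
cycle 23: W3.I2
cycle 24: W3.I3

Answer: 25 cycles, utilization 18/25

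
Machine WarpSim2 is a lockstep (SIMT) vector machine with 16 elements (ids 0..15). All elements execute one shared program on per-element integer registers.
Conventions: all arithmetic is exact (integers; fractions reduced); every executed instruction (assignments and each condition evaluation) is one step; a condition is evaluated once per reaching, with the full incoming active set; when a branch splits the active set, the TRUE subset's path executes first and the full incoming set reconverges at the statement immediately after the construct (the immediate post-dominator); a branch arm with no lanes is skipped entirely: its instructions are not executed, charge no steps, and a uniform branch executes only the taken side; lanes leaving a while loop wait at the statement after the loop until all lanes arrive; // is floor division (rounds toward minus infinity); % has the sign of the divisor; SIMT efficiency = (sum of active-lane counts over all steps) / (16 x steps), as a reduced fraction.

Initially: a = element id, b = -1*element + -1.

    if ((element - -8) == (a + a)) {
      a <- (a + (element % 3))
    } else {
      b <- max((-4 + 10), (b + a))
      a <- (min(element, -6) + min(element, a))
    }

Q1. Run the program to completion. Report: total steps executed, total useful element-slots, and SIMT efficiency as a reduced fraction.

Answer: 4 steps, 47 useful, 47/64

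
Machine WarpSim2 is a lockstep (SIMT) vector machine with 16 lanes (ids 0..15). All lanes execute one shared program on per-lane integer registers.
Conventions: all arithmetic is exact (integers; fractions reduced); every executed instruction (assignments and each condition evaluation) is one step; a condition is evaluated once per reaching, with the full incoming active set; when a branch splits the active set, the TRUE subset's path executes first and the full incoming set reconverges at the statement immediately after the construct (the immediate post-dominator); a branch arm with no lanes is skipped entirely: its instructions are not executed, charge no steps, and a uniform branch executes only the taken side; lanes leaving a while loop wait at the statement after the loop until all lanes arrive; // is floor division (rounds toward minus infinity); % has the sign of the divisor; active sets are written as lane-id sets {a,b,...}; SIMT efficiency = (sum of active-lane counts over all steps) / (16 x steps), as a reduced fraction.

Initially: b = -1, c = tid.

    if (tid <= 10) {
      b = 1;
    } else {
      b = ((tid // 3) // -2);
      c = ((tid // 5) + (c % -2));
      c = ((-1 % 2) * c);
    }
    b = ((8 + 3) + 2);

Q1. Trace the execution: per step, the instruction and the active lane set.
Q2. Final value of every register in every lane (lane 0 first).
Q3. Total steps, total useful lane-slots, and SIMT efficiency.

step 0: eval (tid <= 10)             {0,1,2,3,4,5,6,7,8,9,10,11,12,13,14,15}
step 1: b <- 1                       {0,1,2,3,4,5,6,7,8,9,10}
step 2: b <- ((tid // 3) // -2)      {11,12,13,14,15}
step 3: c <- ((tid // 5) + (c % -2)) {11,12,13,14,15}
step 4: c <- ((-1 % 2) * c)          {11,12,13,14,15}
step 5: b <- ((8 + 3) + 2)           {0,1,2,3,4,5,6,7,8,9,10,11,12,13,14,15}

Answer: 6 steps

b: 13,13,13,13,13,13,13,13,13,13,13,13,13,13,13,13
c: 0,1,2,3,4,5,6,7,8,9,10,1,2,1,2,2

steps = 6; useful = 58; efficiency = 58/96 = 29/48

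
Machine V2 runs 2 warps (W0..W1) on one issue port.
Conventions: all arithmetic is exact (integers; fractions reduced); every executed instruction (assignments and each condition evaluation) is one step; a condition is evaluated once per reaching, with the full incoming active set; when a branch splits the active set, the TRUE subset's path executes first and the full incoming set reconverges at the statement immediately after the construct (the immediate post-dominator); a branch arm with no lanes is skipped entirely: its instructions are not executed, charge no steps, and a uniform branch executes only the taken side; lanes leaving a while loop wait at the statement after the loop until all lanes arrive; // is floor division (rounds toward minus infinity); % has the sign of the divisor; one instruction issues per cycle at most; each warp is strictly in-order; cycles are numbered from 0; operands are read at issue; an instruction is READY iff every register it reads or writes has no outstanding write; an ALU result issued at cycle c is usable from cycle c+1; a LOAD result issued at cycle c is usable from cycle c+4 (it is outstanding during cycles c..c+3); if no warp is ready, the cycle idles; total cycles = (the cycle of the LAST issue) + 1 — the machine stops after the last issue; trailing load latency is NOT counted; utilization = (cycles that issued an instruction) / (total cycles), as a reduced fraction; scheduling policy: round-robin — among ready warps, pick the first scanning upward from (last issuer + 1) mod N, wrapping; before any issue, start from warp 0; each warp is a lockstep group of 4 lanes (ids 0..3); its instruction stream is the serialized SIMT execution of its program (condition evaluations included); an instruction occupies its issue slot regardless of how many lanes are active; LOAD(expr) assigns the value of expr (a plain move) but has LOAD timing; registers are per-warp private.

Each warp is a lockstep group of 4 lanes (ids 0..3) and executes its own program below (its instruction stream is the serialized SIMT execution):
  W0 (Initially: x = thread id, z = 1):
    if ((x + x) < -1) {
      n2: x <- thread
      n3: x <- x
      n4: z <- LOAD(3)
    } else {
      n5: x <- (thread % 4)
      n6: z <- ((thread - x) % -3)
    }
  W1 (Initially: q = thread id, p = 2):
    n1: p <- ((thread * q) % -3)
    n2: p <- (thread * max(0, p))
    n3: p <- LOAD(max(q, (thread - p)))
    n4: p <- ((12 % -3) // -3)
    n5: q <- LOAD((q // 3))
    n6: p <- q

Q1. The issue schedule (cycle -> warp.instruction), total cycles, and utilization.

cycle 0: W0.I0
cycle 1: W1.I0
cycle 2: W0.I1
cycle 3: W1.I1
cycle 4: W0.I2
cycle 5: W1.I2
cycle 6: idle
cycle 7: idle
cycle 8: idle
cycle 9: W1.I3
cycle 10: W1.I4
cycle 11: idle
cycle 12: idle
cycle 13: idle
cycle 14: W1.I5

Answer: 15 cycles, utilization 3/5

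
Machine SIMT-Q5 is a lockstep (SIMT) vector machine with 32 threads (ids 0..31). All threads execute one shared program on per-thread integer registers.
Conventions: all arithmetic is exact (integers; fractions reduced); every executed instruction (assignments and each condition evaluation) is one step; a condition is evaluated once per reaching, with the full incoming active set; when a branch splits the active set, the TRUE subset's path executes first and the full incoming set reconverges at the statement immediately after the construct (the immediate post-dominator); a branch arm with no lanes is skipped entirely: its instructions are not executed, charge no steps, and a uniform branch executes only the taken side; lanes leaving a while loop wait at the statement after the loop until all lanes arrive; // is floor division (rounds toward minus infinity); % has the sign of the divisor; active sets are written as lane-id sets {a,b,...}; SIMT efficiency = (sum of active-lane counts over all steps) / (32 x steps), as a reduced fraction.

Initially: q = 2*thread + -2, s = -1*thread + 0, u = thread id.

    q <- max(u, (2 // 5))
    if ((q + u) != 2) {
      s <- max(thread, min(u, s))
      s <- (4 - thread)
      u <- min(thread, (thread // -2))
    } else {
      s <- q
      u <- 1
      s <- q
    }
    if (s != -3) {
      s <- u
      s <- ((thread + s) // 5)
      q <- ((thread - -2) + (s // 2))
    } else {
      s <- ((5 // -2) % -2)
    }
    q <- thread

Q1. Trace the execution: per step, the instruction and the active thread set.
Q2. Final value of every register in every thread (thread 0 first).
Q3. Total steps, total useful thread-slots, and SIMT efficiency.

step 0: q <- max(u, (2 // 5))        {0,1,2,3,4,5,6,7,8,9,10,11,12,13,14,15,16,17,18,19,20,21,22,23,24,25,26,27,28,29,30,31}
step 1: eval ((q + u) != 2)          {0,1,2,3,4,5,6,7,8,9,10,11,12,13,14,15,16,17,18,19,20,21,22,23,24,25,26,27,28,29,30,31}
step 2: s <- max(thread, min(u, s))  {0,2,3,4,5,6,7,8,9,10,11,12,13,14,15,16,17,18,19,20,21,22,23,24,25,26,27,28,29,30,31}
step 3: s <- (4 - thread)            {0,2,3,4,5,6,7,8,9,10,11,12,13,14,15,16,17,18,19,20,21,22,23,24,25,26,27,28,29,30,31}
step 4: u <- min(thread, (thread // -2)) {0,2,3,4,5,6,7,8,9,10,11,12,13,14,15,16,17,18,19,20,21,22,23,24,25,26,27,28,29,30,31}
step 5: s <- q                       {1}
step 6: u <- 1                       {1}
step 7: s <- q                       {1}
step 8: eval (s != -3)               {0,1,2,3,4,5,6,7,8,9,10,11,12,13,14,15,16,17,18,19,20,21,22,23,24,25,26,27,28,29,30,31}
step 9: s <- u                       {0,1,2,3,4,5,6,8,9,10,11,12,13,14,15,16,17,18,19,20,21,22,23,24,25,26,27,28,29,30,31}
step 10: s <- ((thread + s) // 5)     {0,1,2,3,4,5,6,8,9,10,11,12,13,14,15,16,17,18,19,20,21,22,23,24,25,26,27,28,29,30,31}
step 11: q <- ((thread - -2) + (s // 2)) {0,1,2,3,4,5,6,8,9,10,11,12,13,14,15,16,17,18,19,20,21,22,23,24,25,26,27,28,29,30,31}
step 12: s <- ((5 // -2) % -2)        {7}
step 13: q <- thread                  {0,1,2,3,4,5,6,7,8,9,10,11,12,13,14,15,16,17,18,19,20,21,22,23,24,25,26,27,28,29,30,31}

Answer: 14 steps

q: 0,1,2,3,4,5,6,7,8,9,10,11,12,13,14,15,16,17,18,19,20,21,22,23,24,25,26,27,28,29,30,31
s: 0,0,0,0,0,0,0,-1,0,0,1,1,1,1,1,1,1,1,1,1,2,2,2,2,2,2,2,2,2,2,3,3
u: 0,1,-1,-2,-2,-3,-3,-4,-4,-5,-5,-6,-6,-7,-7,-8,-8,-9,-9,-10,-10,-11,-11,-12,-12,-13,-13,-14,-14,-15,-15,-16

steps = 14; useful = 318; efficiency = 318/448 = 159/224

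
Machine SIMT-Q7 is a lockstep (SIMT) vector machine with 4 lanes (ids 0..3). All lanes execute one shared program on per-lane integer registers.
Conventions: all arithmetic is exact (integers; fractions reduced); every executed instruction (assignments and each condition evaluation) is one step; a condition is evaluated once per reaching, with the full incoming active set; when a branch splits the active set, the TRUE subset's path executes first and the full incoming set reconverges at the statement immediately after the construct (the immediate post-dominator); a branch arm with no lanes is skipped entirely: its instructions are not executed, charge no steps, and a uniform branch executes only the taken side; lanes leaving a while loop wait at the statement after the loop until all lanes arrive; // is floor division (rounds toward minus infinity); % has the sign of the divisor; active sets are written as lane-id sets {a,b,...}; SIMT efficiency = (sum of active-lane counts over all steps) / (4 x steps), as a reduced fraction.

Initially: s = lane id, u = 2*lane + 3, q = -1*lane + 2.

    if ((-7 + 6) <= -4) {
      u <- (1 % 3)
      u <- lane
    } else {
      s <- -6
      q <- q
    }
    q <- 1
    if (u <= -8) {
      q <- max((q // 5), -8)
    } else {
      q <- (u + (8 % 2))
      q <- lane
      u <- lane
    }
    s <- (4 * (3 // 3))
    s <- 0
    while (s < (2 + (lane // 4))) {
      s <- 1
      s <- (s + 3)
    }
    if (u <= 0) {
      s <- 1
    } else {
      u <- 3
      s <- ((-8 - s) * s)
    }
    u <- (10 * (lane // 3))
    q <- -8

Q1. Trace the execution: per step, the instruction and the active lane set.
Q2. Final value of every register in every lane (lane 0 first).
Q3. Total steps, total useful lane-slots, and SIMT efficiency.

step 0: eval ((-7 + 6) <= -4)        {0,1,2,3}
step 1: s <- -6                      {0,1,2,3}
step 2: q <- q                       {0,1,2,3}
step 3: q <- 1                       {0,1,2,3}
step 4: eval (u <= -8)               {0,1,2,3}
step 5: q <- (u + (8 % 2))           {0,1,2,3}
step 6: q <- lane                    {0,1,2,3}
step 7: u <- lane                    {0,1,2,3}
step 8: s <- (4 * (3 // 3))          {0,1,2,3}
step 9: s <- 0                       {0,1,2,3}
step 10: eval (s < (2 + (lane // 4))) {0,1,2,3}
step 11: s <- 1                       {0,1,2,3}
step 12: s <- (s + 3)                 {0,1,2,3}
step 13: eval (s < (2 + (lane // 4))) {0,1,2,3}
step 14: eval (u <= 0)                {0,1,2,3}
step 15: s <- 1                       {0}
step 16: u <- 3                       {1,2,3}
step 17: s <- ((-8 - s) * s)          {1,2,3}
step 18: u <- (10 * (lane // 3))      {0,1,2,3}
step 19: q <- -8                      {0,1,2,3}

Answer: 20 steps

s: 1,-48,-48,-48
u: 0,0,0,10
q: -8,-8,-8,-8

steps = 20; useful = 75; efficiency = 75/80 = 15/16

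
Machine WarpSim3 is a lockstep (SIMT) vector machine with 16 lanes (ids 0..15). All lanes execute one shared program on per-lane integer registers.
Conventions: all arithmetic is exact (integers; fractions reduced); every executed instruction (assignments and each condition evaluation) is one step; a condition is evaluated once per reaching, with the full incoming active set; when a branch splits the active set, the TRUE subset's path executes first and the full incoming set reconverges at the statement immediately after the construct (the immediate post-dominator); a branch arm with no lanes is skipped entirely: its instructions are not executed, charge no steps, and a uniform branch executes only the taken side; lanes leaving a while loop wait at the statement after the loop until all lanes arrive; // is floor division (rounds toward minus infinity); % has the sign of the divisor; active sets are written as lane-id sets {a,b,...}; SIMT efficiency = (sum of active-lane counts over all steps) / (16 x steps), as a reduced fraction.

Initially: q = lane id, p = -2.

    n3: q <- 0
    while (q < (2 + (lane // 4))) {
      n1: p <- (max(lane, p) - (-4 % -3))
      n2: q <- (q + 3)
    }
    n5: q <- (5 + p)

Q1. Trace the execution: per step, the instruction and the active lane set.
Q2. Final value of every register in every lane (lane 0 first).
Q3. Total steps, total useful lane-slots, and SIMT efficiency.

step 0: q <- 0                       {0,1,2,3,4,5,6,7,8,9,10,11,12,13,14,15}
step 1: eval (q < (2 + (lane // 4))) {0,1,2,3,4,5,6,7,8,9,10,11,12,13,14,15}
step 2: p <- (max(lane, p) - (-4 % -3)) {0,1,2,3,4,5,6,7,8,9,10,11,12,13,14,15}
step 3: q <- (q + 3)                 {0,1,2,3,4,5,6,7,8,9,10,11,12,13,14,15}
step 4: eval (q < (2 + (lane // 4))) {0,1,2,3,4,5,6,7,8,9,10,11,12,13,14,15}
step 5: p <- (max(lane, p) - (-4 % -3)) {8,9,10,11,12,13,14,15}
step 6: q <- (q + 3)                 {8,9,10,11,12,13,14,15}
step 7: eval (q < (2 + (lane // 4))) {8,9,10,11,12,13,14,15}
step 8: q <- (5 + p)                 {0,1,2,3,4,5,6,7,8,9,10,11,12,13,14,15}

Answer: 9 steps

q: 6,7,8,9,10,11,12,13,15,16,17,18,19,20,21,22
p: 1,2,3,4,5,6,7,8,10,11,12,13,14,15,16,17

steps = 9; useful = 120; efficiency = 120/144 = 5/6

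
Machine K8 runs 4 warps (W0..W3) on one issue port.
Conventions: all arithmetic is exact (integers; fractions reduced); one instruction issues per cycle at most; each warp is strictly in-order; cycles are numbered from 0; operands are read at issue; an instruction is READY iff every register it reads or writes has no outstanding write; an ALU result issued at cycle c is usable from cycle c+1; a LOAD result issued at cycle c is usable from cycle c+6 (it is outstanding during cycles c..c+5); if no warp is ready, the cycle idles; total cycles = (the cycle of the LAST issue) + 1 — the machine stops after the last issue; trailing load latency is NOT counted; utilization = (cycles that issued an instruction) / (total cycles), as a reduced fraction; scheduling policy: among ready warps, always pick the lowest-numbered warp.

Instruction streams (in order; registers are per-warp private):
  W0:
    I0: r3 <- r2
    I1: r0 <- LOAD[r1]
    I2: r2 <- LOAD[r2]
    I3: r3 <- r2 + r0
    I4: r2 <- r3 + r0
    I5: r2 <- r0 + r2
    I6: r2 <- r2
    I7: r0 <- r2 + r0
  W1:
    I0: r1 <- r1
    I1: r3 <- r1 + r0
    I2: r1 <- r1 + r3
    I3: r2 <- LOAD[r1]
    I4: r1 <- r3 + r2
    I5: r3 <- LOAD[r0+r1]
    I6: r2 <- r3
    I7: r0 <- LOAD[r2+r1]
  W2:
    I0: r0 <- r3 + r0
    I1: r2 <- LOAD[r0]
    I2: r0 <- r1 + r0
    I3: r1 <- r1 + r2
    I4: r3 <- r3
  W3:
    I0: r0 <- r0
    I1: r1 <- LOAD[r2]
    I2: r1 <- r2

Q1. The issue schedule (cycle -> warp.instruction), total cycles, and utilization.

cycle 0: W0.I0
cycle 1: W0.I1
cycle 2: W0.I2
cycle 3: W1.I0
cycle 4: W1.I1
cycle 5: W1.I2
cycle 6: W1.I3
cycle 7: W2.I0
cycle 8: W0.I3
cycle 9: W0.I4
cycle 10: W0.I5
cycle 11: W0.I6
cycle 12: W0.I7
cycle 13: W1.I4
cycle 14: W1.I5
cycle 15: W2.I1
cycle 16: W2.I2
cycle 17: W3.I0
cycle 18: W3.I1
cycle 19: idle
cycle 20: W1.I6
cycle 21: W1.I7
cycle 22: W2.I3
cycle 23: W2.I4
cycle 24: W3.I2

Answer: 25 cycles, utilization 24/25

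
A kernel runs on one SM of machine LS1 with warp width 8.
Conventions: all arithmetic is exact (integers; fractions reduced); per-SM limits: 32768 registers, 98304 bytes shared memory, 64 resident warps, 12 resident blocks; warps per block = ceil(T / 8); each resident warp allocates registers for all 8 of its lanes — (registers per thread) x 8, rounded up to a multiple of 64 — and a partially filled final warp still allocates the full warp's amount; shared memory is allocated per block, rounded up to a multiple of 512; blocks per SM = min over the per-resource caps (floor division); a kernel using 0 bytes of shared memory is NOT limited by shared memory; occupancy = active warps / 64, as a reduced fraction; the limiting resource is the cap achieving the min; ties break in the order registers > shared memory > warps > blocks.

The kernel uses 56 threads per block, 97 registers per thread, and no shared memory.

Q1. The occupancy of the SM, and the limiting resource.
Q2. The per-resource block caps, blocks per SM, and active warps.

Answer: occupancy 35/64, limited by registers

registers: 5 blocks
shared memory: no limit (kernel uses none)
warps: 9 blocks
blocks: 12 blocks

Answer: 5 blocks, 35 active warps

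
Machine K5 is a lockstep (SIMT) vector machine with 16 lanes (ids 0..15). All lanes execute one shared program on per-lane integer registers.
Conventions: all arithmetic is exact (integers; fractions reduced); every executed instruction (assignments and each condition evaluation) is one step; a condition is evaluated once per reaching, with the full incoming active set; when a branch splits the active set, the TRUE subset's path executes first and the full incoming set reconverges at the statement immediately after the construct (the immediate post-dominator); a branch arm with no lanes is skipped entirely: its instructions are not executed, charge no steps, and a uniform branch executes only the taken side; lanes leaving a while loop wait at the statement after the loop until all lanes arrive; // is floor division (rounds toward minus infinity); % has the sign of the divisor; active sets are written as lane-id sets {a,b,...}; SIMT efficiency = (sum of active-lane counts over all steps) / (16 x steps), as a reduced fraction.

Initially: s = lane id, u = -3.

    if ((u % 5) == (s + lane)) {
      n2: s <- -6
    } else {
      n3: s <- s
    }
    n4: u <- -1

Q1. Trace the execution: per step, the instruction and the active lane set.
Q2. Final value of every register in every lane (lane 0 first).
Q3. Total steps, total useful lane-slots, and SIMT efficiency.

step 0: eval ((u % 5) == (s + lane)) {0,1,2,3,4,5,6,7,8,9,10,11,12,13,14,15}
step 1: s <- -6                      {1}
step 2: s <- s                       {0,2,3,4,5,6,7,8,9,10,11,12,13,14,15}
step 3: u <- -1                      {0,1,2,3,4,5,6,7,8,9,10,11,12,13,14,15}

Answer: 4 steps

s: 0,-6,2,3,4,5,6,7,8,9,10,11,12,13,14,15
u: -1,-1,-1,-1,-1,-1,-1,-1,-1,-1,-1,-1,-1,-1,-1,-1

steps = 4; useful = 48; efficiency = 48/64 = 3/4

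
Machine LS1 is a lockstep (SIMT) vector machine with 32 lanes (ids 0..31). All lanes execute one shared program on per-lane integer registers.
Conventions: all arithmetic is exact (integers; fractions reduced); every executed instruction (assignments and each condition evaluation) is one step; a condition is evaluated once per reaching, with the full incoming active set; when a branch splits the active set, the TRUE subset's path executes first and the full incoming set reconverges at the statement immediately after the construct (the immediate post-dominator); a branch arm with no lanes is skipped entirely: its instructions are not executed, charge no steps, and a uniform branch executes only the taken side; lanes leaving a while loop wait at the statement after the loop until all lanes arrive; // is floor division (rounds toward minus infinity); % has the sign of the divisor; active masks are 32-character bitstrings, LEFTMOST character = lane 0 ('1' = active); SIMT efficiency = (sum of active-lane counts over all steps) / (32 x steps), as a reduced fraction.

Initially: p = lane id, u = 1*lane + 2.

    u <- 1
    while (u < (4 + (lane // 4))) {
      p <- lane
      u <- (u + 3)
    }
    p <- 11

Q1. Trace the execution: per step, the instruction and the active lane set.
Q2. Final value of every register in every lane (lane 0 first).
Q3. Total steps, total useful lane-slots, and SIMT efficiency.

step 0: u <- 1                       11111111111111111111111111111111
step 1: eval (u < (4 + (lane // 4))) 11111111111111111111111111111111
step 2: p <- lane                    11111111111111111111111111111111
step 3: u <- (u + 3)                 11111111111111111111111111111111
step 4: eval (u < (4 + (lane // 4))) 11111111111111111111111111111111
step 5: p <- lane                    00001111111111111111111111111111
step 6: u <- (u + 3)                 00001111111111111111111111111111
step 7: eval (u < (4 + (lane // 4))) 00001111111111111111111111111111
step 8: p <- lane                    00000000000000001111111111111111
step 9: u <- (u + 3)                 00000000000000001111111111111111
step 10: eval (u < (4 + (lane // 4))) 00000000000000001111111111111111
step 11: p <- lane                    00000000000000000000000000001111
step 12: u <- (u + 3)                 00000000000000000000000000001111
step 13: eval (u < (4 + (lane // 4))) 00000000000000000000000000001111
step 14: p <- 11                      11111111111111111111111111111111

Answer: 15 steps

p: 11,11,11,11,11,11,11,11,11,11,11,11,11,11,11,11,11,11,11,11,11,11,11,11,11,11,11,11,11,11,11,11
u: 4,4,4,4,7,7,7,7,7,7,7,7,7,7,7,7,10,10,10,10,10,10,10,10,10,10,10,10,13,13,13,13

steps = 15; useful = 336; efficiency = 336/480 = 7/10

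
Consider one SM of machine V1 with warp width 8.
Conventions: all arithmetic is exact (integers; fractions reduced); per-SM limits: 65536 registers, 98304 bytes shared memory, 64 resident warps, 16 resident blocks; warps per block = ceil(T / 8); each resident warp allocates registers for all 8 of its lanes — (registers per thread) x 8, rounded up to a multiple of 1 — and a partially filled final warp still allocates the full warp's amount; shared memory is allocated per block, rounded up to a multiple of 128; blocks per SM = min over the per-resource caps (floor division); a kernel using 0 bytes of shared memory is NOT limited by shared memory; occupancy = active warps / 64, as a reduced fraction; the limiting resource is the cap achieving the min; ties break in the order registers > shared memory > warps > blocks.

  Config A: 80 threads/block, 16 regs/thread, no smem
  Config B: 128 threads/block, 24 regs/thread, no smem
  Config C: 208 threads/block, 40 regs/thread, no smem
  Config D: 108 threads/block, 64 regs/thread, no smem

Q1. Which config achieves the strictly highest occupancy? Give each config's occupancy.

occupancies: A 15/16, B 1, C 13/16, D 7/8

Answer: B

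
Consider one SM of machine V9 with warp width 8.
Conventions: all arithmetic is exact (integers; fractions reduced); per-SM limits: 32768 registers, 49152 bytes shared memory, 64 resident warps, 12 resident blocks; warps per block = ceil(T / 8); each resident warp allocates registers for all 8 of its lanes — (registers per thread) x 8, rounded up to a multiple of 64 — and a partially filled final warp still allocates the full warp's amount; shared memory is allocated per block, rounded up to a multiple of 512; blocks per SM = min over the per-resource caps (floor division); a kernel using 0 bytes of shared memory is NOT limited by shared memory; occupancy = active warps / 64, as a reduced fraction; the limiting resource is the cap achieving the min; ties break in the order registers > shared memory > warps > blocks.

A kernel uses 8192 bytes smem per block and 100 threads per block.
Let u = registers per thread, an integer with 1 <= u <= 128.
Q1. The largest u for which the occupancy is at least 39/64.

Answer: u = 104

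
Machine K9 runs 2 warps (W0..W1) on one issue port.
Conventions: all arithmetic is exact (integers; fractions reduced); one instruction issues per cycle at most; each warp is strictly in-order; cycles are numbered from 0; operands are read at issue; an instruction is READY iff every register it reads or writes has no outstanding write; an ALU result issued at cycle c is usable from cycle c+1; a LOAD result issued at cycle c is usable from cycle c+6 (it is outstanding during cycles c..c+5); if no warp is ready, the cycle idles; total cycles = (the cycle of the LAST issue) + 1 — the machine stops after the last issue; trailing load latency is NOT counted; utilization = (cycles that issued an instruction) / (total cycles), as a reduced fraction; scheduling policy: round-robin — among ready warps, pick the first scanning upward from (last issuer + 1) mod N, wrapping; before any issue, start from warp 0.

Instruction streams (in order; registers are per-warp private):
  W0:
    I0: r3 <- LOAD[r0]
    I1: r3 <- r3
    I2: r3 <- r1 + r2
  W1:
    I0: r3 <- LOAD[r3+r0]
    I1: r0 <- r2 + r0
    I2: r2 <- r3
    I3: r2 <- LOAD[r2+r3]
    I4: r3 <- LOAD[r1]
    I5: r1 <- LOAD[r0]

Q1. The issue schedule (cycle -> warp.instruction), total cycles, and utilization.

cycle 0: W0.I0
cycle 1: W1.I0
cycle 2: W1.I1
cycle 3: idle
cycle 4: idle
cycle 5: idle
cycle 6: W0.I1
cycle 7: W1.I2
cycle 8: W0.I2
cycle 9: W1.I3
cycle 10: W1.I4
cycle 11: W1.I5

Answer: 12 cycles, utilization 3/4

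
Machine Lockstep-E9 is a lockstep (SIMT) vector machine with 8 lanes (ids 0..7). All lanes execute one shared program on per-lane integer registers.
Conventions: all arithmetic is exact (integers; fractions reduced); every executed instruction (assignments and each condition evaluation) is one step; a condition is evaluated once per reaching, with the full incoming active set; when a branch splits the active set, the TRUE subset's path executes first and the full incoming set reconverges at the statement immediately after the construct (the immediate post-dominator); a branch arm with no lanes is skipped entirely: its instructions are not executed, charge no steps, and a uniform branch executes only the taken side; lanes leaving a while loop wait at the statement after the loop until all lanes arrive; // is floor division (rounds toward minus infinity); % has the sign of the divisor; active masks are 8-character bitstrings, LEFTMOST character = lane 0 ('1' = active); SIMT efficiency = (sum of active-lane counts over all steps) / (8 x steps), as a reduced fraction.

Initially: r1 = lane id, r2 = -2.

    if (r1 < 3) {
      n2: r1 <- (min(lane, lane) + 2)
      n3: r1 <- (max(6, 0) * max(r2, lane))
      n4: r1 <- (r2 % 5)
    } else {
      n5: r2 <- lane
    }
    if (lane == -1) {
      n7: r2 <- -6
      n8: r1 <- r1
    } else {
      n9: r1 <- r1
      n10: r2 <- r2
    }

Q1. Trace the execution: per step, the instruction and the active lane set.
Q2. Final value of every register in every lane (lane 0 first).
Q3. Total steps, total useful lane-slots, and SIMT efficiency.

step 0: eval (r1 < 3)                11111111
step 1: r1 <- (min(lane, lane) + 2)  11100000
step 2: r1 <- (max(6, 0) * max(r2, lane)) 11100000
step 3: r1 <- (r2 % 5)               11100000
step 4: r2 <- lane                   00011111
step 5: eval (lane == -1)            11111111
step 6: r1 <- r1                     11111111
step 7: r2 <- r2                     11111111

Answer: 8 steps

r1: 3,3,3,3,4,5,6,7
r2: -2,-2,-2,3,4,5,6,7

steps = 8; useful = 46; efficiency = 46/64 = 23/32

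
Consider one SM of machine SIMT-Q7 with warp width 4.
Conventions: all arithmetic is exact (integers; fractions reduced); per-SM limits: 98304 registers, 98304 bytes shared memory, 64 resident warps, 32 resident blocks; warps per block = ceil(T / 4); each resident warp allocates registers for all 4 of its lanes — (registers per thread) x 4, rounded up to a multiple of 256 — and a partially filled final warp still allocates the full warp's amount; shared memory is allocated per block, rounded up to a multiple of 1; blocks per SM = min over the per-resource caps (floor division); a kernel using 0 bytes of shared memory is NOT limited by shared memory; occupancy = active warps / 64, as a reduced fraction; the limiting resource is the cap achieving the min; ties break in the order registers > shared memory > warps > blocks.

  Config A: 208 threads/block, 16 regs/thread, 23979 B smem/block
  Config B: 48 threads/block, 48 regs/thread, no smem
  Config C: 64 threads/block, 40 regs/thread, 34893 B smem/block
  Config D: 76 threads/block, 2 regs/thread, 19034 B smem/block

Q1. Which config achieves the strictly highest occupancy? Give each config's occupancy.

occupancies: A 13/16, B 15/16, C 1/2, D 57/64

Answer: B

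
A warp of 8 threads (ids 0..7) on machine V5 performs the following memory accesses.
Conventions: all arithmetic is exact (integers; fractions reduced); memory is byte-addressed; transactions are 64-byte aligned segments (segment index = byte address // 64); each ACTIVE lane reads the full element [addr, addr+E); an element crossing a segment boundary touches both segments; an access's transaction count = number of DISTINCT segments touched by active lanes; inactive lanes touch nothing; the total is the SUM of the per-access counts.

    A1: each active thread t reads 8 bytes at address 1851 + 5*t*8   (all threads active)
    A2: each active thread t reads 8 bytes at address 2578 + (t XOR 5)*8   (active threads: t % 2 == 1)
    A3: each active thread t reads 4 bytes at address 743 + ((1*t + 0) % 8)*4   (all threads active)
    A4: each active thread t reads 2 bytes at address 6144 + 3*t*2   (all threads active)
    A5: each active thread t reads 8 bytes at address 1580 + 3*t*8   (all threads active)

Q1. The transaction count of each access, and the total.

A1: 6 transactions
A2: 2 transactions
A3: 2 transactions
A4: 1 transaction
A5: 4 transactions

Answer: 6,2,2,1,4; total 15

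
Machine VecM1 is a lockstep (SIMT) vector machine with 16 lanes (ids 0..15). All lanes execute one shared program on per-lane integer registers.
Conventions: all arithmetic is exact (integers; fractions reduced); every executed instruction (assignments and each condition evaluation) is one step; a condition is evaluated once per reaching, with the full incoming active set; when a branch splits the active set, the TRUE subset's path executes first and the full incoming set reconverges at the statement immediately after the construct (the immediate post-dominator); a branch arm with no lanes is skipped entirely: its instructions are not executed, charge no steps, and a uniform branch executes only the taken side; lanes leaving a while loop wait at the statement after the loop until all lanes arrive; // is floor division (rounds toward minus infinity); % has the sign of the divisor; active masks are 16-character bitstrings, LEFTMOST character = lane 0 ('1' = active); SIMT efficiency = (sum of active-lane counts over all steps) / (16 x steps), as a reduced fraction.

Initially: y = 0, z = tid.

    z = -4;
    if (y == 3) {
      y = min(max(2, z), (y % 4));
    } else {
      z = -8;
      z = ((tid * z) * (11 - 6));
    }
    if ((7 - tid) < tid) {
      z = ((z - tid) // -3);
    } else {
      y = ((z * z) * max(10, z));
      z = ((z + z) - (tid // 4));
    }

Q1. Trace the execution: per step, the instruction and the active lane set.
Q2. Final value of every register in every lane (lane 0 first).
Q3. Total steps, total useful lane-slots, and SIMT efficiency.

step 0: z <- -4                      1111111111111111
step 1: eval (y == 3)                1111111111111111
step 2: z <- -8                      1111111111111111
step 3: z <- ((tid * z) * (11 - 6))  1111111111111111
step 4: eval ((7 - tid) < tid)       1111111111111111
step 5: z <- ((z - tid) // -3)       0000111111111111
step 6: y <- ((z * z) * max(10, z))  1111000000000000
step 7: z <- ((z + z) - (tid // 4))  1111000000000000

Answer: 8 steps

y: 0,16000,64000,144000,0,0,0,0,0,0,0,0,0,0,0,0
z: 0,-80,-160,-240,54,68,82,95,109,123,136,150,164,177,191,205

steps = 8; useful = 100; efficiency = 100/128 = 25/32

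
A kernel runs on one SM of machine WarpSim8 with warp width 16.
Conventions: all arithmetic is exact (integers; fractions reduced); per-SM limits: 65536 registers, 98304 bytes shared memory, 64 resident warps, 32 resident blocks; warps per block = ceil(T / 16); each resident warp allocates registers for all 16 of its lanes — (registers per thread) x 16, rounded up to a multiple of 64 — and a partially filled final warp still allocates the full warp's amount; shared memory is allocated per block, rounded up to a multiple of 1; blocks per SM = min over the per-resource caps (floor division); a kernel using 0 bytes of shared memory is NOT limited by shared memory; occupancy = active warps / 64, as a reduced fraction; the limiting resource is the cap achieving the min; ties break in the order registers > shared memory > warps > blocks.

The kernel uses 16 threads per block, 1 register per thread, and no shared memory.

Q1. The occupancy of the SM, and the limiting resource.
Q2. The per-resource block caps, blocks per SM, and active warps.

Answer: occupancy 1/2, limited by blocks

registers: 1024 blocks
shared memory: no limit (kernel uses none)
warps: 64 blocks
blocks: 32 blocks

Answer: 32 blocks, 32 active warps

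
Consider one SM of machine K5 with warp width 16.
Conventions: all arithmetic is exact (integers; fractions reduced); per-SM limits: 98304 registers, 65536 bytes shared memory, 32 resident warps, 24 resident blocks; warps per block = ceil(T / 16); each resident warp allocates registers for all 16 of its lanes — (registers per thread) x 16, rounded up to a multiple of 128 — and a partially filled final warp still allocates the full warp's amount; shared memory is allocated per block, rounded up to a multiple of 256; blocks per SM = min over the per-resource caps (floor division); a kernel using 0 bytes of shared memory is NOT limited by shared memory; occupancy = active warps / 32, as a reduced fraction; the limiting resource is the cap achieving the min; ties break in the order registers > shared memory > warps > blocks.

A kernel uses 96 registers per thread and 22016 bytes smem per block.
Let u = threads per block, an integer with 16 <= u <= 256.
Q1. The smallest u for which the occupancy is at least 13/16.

Answer: u = 193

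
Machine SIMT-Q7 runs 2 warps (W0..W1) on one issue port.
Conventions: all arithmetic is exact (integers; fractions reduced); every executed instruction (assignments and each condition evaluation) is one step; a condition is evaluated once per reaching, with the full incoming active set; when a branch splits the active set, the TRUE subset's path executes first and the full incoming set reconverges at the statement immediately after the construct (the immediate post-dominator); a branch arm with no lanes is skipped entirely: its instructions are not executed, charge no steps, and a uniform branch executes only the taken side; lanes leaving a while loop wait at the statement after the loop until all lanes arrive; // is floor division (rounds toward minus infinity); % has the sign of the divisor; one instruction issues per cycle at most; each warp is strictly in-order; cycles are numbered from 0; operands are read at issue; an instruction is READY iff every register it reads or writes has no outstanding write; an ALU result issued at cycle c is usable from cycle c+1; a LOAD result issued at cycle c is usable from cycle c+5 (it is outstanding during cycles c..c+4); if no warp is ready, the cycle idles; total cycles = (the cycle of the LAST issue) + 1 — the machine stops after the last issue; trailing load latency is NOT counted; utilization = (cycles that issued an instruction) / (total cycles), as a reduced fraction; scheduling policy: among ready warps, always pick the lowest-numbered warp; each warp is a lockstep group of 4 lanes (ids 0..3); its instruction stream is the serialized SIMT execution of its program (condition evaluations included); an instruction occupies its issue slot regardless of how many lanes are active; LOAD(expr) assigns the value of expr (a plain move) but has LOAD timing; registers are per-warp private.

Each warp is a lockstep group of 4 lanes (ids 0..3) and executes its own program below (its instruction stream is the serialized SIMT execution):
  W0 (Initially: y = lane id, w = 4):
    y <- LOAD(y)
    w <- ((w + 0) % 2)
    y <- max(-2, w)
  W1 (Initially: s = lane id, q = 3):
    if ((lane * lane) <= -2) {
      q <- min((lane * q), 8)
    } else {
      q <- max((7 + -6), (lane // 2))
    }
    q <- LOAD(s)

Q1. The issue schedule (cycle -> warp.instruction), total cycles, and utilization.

cycle 0: W0.I0
cycle 1: W0.I1
cycle 2: W1.I0
cycle 3: W1.I1
cycle 4: W1.I2
cycle 5: W0.I2

Answer: 6 cycles, utilization 1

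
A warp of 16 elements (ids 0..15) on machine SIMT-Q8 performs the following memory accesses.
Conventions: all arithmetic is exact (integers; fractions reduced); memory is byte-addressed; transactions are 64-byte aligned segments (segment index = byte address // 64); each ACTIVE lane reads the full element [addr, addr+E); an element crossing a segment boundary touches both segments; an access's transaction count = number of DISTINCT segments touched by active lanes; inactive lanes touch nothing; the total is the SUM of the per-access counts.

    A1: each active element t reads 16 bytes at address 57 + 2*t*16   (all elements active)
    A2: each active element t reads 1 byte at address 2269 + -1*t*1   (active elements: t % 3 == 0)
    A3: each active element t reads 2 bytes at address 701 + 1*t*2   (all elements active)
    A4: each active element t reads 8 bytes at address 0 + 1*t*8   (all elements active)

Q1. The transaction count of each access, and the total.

A1: 9 transactions
A2: 1 transaction
A3: 2 transactions
A4: 2 transactions

Answer: 9,1,2,2; total 14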